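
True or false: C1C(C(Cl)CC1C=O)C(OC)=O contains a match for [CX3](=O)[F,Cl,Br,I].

False

The pattern [CX3](=O)[F,Cl,Br,I] describes a carbonyl carbon bonded to a halogen — an acyl halide.
The closest candidate here is a methyl-ester group (-C(=O)OCH3), but the carbonyl is bonded to -O-C, not to a halogen. No other fragment satisfies the full query, so there is no match.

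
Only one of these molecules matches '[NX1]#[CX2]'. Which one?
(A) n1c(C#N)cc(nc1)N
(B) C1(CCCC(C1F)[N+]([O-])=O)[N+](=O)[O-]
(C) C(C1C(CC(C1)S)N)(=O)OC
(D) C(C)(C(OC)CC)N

[NX1]#[CX2] describes a nitrogen triple-bonded to a two-connected carbon (a nitrile).
(A) contains a nitrile (-C#N), which satisfies every atom and bond constraint.
(B) has a nitro group (-[N+](=O)[O-]) but there is no C#N triple bond.
(C) has a primary amino group (-NH2) but the nitrogen is NX3 (three connections), not NX1 triple-bonded.
(D) has a primary amino group (-NH2) but the nitrogen is NX3 (three connections), not NX1 triple-bonded.
So the answer is (A).

A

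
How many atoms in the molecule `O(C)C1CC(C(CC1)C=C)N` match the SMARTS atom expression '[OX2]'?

The query [OX2] means: aliphatic oxygen with two total connections — ether, hydroxyl, or ester single-bond O.
Check the 11 heavy atoms by environment: 7× C (X4) → no; 2× C (X3) → no; 1× O (X2) → match; 1× N (X3) → no.
That gives 1 matching atom.

1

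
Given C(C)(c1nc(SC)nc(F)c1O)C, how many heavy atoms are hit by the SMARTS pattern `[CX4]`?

4

The query [CX4] means: C with X4: aliphatic carbon with exactly 4 total connections (bonds + H).
Check the 13 heavy atoms by environment: 2× n (aromatic, X2) → no; 4× c (aromatic, X3) → no; 1× S (X2) → no; 4× C (X4) → match; 1× F (X1) → no; 1× O (X2) → no.
That gives 4 matching atoms.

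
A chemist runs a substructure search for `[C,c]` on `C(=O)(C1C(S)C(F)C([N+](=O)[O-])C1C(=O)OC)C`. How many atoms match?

9

The query [C,c] means: comma = OR; matches aliphatic or aromatic carbon — same as #6.
Check the 17 heavy atoms by environment: 9× C → match; 1× S → no; 1× F → no; 4× O → no; 1× N (charge +1) → no; 1× O (charge -1) → no.
That gives 9 matching atoms.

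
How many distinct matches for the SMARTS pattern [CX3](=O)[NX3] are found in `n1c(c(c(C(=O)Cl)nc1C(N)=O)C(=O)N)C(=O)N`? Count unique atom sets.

[CX3](=O)[NX3] is the SMARTS for an amide: a carbonyl carbon bonded to a trivalent nitrogen.
The molecule carries 3 separate instances of a primary amide (-C(=O)NH2) meeting every constraint; each maps to a distinct set of atoms, giving 3 matches.

3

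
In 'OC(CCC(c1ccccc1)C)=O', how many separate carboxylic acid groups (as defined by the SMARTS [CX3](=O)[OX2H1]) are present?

1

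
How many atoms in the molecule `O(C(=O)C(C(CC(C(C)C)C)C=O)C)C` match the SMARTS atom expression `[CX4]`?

10

The query [CX4] means: C with X4: aliphatic carbon with exactly 4 total connections (bonds + H).
Check the 15 heavy atoms by environment: 10× C (X4) → match; 2× C (X3) → no; 2× O (X1) → no; 1× O (X2) → no.
That gives 10 matching atoms.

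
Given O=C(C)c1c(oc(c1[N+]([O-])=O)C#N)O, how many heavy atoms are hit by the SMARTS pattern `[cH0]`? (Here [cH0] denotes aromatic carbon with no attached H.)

4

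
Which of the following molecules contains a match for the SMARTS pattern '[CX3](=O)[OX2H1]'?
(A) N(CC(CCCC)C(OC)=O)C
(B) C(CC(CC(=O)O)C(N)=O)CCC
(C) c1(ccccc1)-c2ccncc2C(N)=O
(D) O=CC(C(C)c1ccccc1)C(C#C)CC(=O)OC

B

[CX3](=O)[OX2H1] describes an sp2 carbon double-bonded to O and single-bonded to an -OH oxygen (a carboxylic acid).
(A) has a methyl-ester group (-C(=O)OCH3) but the singly-bonded O has no H (OX2H0, not OX2H1).
(B) contains a carboxylic acid group (-C(=O)OH), which satisfies every atom and bond constraint.
(C) has a primary amide (-C(=O)NH2) but the carbonyl is bonded to N, not to an -OH oxygen.
(D) has an aldehyde (-CHO) but there is no singly-bonded oxygen on the carbonyl carbon.
So the answer is (B).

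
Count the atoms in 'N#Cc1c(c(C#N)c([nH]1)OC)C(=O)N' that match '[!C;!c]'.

6

The query [!C;!c] means: neither aliphatic nor aromatic carbon — same as [!#6].
Check the 14 heavy atoms by environment: 1× n (aromatic) → match; 4× c (aromatic) → no; 2× O → match; 4× C → no; 3× N → match.
Summing the matching environments: 1 + 2 + 3 = 6 matching atoms.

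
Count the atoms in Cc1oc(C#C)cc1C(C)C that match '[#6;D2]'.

2

The query [#6;D2] means: any carbon bonded to exactly two heavy atoms.
Check the 11 heavy atoms by environment: 1× o (aromatic, D2) → no; 3× c (aromatic, D3) → no; 1× c (aromatic, D2) → match; 1× C (D3) → no; 4× C (D1) → no; 1× C (D2) → match.
Summing the matching environments: 1 + 1 = 2 matching atoms.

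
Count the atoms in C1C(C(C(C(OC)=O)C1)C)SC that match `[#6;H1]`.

The query [#6;H1] means: any carbon bearing exactly one hydrogen.
Check the 12 heavy atoms by environment: 2× C (H2) → no; 3× C (H1) → match; 1× C (H0) → no; 2× O (H0) → no; 3× C (H3) → no; 1× S (H0) → no.
That gives 3 matching atoms.

3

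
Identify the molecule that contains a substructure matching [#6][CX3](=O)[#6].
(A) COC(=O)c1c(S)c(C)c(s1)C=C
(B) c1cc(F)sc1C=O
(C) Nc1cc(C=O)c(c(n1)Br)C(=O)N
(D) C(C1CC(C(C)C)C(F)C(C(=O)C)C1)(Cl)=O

D

[#6][CX3](=O)[#6] describes a carbonyl carbon (no H) flanked by two carbons (a ketone).
(A) has a methyl-ester group (-C(=O)OCH3) but one neighbour of the carbonyl carbon is O, not C.
(B) has an aldehyde (-CHO) but the carbonyl carbon has H1, so it is not flanked by two carbons.
(C) has a primary amide (-C(=O)NH2) but one neighbour of the carbonyl carbon is N, not C.
(D) contains an acetyl/ketone group (-C(=O)CH3), which satisfies every atom and bond constraint.
So the answer is (D).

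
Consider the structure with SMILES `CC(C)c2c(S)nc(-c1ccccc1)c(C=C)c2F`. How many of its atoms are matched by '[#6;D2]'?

Check the 19 heavy atoms by environment: 1× n (aromatic, D2) → no; 6× c (aromatic, D3) → no; 1× F (D1) → no; 1× C (D2) → match; 3× C (D1) → no; 1× C (D3) → no; 5× c (aromatic, D2) → match; 1× S (D1) → no.
Summing the matching environments: 1 + 5 = 6 matching atoms.

6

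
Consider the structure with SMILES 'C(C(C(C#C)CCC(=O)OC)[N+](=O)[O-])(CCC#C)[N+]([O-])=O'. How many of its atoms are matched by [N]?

The query [N] means: uppercase N matches aliphatic (non-aromatic) nitrogen only.
Check the 21 heavy atoms by environment: 13× C → no; 4× O → no; 2× N (charge +1) → match; 2× O (charge -1) → no.
That gives 2 matching atoms.

2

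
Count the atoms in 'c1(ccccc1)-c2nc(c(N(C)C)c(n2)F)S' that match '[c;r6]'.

Check the 17 heavy atoms by environment: 2× n (aromatic, in 6-ring) → no; 10× c (aromatic, in 6-ring) → match; 1× N (acyclic) → no; 2× C (acyclic) → no; 1× S (acyclic) → no; 1× F (acyclic) → no.
That gives 10 matching atoms.

10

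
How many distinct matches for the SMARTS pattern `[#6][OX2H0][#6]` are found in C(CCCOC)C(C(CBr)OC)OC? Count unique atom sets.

[#6][OX2H0][#6] is the SMARTS for an ether: an aliphatic oxygen bridging two carbons with no H on the oxygen.
The molecule carries 3 separate instances of a methoxy ether (-OCH3) meeting every constraint; each maps to a distinct set of atoms, giving 3 matches.

3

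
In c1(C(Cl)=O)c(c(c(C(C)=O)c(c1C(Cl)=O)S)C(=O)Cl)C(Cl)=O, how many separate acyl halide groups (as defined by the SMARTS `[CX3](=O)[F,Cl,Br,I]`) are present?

[CX3](=O)[F,Cl,Br,I] is the SMARTS for an acyl halide: a carbonyl carbon bonded to a halogen.
The molecule carries 4 separate instances of an acyl chloride (-C(=O)Cl) meeting every constraint; each maps to a distinct set of atoms, giving 4 matches.

4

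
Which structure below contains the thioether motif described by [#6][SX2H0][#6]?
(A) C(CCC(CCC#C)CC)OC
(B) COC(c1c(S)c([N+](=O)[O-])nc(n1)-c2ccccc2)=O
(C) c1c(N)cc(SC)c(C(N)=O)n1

C

[#6][SX2H0][#6] describes an aliphatic sulfur bridging two carbons with no H on the sulfur (a thioether).
(A) has a methoxy ether (-OCH3) but the bridging atom is O, not S.
(B) has a thiol (-SH) but the sulfur has H1, not H0 bridging two carbons.
(C) contains a methylthio ether (-SCH3), which satisfies every atom and bond constraint.
So the answer is (C).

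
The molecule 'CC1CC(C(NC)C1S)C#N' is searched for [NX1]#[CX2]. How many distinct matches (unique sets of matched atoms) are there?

1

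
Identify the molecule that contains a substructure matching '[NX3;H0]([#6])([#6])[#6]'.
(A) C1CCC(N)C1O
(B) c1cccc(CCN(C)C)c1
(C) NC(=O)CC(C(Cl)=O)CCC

B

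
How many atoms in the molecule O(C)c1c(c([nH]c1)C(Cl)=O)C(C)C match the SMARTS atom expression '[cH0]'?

3

The query [cH0] means: aromatic carbon with no attached hydrogen (substituted or ring-fusion).
Check the 13 heavy atoms by environment: 1× n (aromatic, H1) → no; 3× c (aromatic, H0) → match; 1× c (aromatic, H1) → no; 1× C (H1) → no; 3× C (H3) → no; 1× C (H0) → no; 2× O (H0) → no; 1× Cl (H0) → no.
That gives 3 matching atoms.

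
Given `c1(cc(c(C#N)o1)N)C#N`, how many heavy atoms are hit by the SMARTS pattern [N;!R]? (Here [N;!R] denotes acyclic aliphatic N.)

3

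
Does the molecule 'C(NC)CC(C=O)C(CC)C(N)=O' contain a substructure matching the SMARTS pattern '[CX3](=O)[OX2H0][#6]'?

The pattern [CX3](=O)[OX2H0][#6] describes a carbonyl carbon bonded to an oxygen that is itself bonded to carbon (no H on that O) — an ester.
The closest candidate here is a primary amide (-C(=O)NH2), but the carbonyl is bonded to N, not to an O-C linkage. No other fragment satisfies the full query, so there is no match.

No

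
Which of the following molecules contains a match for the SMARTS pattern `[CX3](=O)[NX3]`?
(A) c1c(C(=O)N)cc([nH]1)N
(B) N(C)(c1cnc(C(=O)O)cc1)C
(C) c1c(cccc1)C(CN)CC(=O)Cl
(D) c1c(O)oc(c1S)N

A

[CX3](=O)[NX3] describes a carbonyl carbon bonded to a trivalent nitrogen (an amide).
(A) contains a primary amide (-C(=O)NH2), which satisfies every atom and bond constraint.
(B) has a carboxylic acid group (-C(=O)OH) but the carbonyl is bonded to O, not to an NX3 nitrogen.
(C) has a primary amino group (-NH2) but the -NH2 is not attached to a carbonyl carbon.
(D) has a primary amino group (-NH2) but the -NH2 is not attached to a carbonyl carbon.
So the answer is (A).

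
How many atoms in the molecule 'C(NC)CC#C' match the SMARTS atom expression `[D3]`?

0

The query [D3] means: atom with exactly three heavy-atom neighbours.
Check the 6 heavy atoms by environment: 3× C (D2) → no; 2× C (D1) → no; 1× N (D2) → no.
No environment satisfies the query, so 0 matching atoms.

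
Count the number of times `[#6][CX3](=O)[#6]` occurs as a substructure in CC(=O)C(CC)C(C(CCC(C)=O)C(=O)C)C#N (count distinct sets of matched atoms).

3

[#6][CX3](=O)[#6] is the SMARTS for a ketone: a carbonyl carbon (no H) flanked by two carbons.
The molecule carries 3 separate instances of an acetyl/ketone group (-C(=O)CH3) meeting every constraint; each maps to a distinct set of atoms, giving 3 matches.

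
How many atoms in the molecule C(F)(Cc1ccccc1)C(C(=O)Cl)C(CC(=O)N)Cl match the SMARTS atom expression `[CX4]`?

The query [CX4] means: C with X4: aliphatic carbon with exactly 4 total connections (bonds + H).
Check the 19 heavy atoms by environment: 5× C (X4) → match; 2× Cl (X1) → no; 2× C (X3) → no; 2× O (X1) → no; 1× N (X3) → no; 6× c (aromatic, X3) → no; 1× F (X1) → no.
That gives 5 matching atoms.

5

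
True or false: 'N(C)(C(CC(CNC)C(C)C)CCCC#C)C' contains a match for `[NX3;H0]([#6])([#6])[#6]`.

The pattern [NX3;H0]([#6])([#6])[#6] describes a trivalent nitrogen with no H, bonded to three carbons — a tertiary amine.
The molecule carries a dimethylamino group (-N(CH3)2), whose atoms satisfy every constraint of the query, so the pattern matches.

True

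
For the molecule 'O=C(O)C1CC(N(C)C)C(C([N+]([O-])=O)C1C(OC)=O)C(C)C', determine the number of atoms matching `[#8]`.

6

The query [#8] means: #8 matches any oxygen atom.
Check the 22 heavy atoms by environment: 14× C → no; 1× N (charge +1) → no; 1× O (charge -1) → match; 5× O → match; 1× N → no.
Summing the matching environments: 1 + 5 = 6 matching atoms.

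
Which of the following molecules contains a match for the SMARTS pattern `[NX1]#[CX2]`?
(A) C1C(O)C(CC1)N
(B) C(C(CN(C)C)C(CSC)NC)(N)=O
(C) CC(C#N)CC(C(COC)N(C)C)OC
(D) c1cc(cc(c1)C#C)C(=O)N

C

[NX1]#[CX2] describes a nitrogen triple-bonded to a two-connected carbon (a nitrile).
(A) has a primary amino group (-NH2) but the nitrogen is NX3 (three connections), not NX1 triple-bonded.
(B) has a primary amide (-C(=O)NH2) but the nitrogen is NX3, not NX1.
(C) contains a nitrile (-C#N), which satisfies every atom and bond constraint.
(D) has a primary amide (-C(=O)NH2) but the nitrogen is NX3, not NX1.
So the answer is (C).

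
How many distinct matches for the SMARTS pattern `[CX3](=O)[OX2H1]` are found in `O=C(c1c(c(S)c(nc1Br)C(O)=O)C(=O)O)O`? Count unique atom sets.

3

[CX3](=O)[OX2H1] is the SMARTS for a carboxylic acid: an sp2 carbon double-bonded to O and single-bonded to an -OH oxygen.
The molecule carries 3 separate instances of a carboxylic acid group (-C(=O)OH) meeting every constraint; each maps to a distinct set of atoms, giving 3 matches.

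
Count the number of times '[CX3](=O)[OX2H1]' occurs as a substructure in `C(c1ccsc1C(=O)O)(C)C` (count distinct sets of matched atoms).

[CX3](=O)[OX2H1] is the SMARTS for a carboxylic acid: an sp2 carbon double-bonded to O and single-bonded to an -OH oxygen.
Exactly one fragment in the molecule meets all constraints, giving 1 match.

1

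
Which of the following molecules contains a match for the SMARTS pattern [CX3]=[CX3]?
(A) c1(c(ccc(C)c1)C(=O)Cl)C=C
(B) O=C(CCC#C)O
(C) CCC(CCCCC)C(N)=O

A

[CX3]=[CX3] describes a non-aromatic C=C double bond between two sp2 carbons (an alkene).
(A) contains a vinyl group (-CH=CH2), which satisfies every atom and bond constraint.
(B) has an ethynyl group (-C#CH) but the C-C bond is a triple bond, not a double bond.
(C) has an ethyl group (-CH2CH3) but its C-C bond is a single bond between CX4 carbons, not CX3=CX3.
So the answer is (A).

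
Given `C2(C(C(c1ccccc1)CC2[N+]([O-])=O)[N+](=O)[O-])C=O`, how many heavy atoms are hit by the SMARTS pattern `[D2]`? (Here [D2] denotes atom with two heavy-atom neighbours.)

7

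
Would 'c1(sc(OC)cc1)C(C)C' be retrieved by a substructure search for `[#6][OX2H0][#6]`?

Yes

The pattern [#6][OX2H0][#6] describes an aliphatic oxygen bridging two carbons with no H on the oxygen — an ether.
The molecule carries a methoxy ether (-OCH3), whose atoms satisfy every constraint of the query, so the pattern matches.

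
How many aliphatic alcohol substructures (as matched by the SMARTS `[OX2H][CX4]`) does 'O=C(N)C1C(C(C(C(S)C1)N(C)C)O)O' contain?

2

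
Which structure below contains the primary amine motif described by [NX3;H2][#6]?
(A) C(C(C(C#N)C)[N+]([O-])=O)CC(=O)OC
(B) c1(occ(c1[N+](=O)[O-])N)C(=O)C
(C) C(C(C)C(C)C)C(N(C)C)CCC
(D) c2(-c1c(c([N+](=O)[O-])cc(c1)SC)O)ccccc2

[NX3;H2][#6] describes a trivalent nitrogen with two H attached to carbon (a primary amine).
(A) has a nitrile (-C#N) but the nitrogen is NX1 (triple-bonded), not NX3 with two H.
(B) contains a primary amino group (-NH2), which satisfies every atom and bond constraint.
(C) has a dimethylamino group (-N(CH3)2) but the nitrogen has H0, not H2.
(D) has a nitro group (-[N+](=O)[O-]) but the nitrogen is [N+] with no H, not NX3H2.
So the answer is (B).

B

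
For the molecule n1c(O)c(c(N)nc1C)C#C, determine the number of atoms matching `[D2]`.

The query [D2] means: atom with exactly two heavy-atom neighbours.
Check the 11 heavy atoms by environment: 2× n (aromatic, D2) → match; 4× c (aromatic, D3) → no; 2× C (D1) → no; 1× N (D1) → no; 1× C (D2) → match; 1× O (D1) → no.
Summing the matching environments: 2 + 1 = 3 matching atoms.

3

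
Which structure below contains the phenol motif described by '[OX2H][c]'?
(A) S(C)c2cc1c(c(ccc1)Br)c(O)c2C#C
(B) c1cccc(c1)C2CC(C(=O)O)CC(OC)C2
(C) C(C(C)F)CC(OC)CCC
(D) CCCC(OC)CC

A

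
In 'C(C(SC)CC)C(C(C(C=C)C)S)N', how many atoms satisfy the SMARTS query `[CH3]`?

3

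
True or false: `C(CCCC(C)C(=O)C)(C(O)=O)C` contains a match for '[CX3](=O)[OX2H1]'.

True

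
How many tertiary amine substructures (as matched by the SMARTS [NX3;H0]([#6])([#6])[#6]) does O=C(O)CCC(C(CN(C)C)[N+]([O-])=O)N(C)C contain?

[NX3;H0]([#6])([#6])[#6] is the SMARTS for a tertiary amine: a trivalent nitrogen with no H, bonded to three carbons.
The molecule carries 2 separate instances of a dimethylamino group (-N(CH3)2) meeting every constraint; each maps to a distinct set of atoms, giving 2 matches.

2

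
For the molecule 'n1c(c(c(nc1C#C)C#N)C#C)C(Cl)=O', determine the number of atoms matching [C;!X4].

The query [C;!X4] means: aliphatic carbon that does not have four total connections.
Check the 15 heavy atoms by environment: 2× n (aromatic, X2) → no; 4× c (aromatic, X3) → no; 5× C (X2) → match; 1× N (X1) → no; 1× C (X3) → match; 1× O (X1) → no; 1× Cl (X1) → no.
Summing the matching environments: 5 + 1 = 6 matching atoms.

6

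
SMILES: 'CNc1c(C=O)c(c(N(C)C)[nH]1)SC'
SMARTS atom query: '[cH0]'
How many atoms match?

4

The query [cH0] means: aromatic carbon with no attached hydrogen (substituted or ring-fusion).
Check the 14 heavy atoms by environment: 1× n (aromatic, H1) → no; 4× c (aromatic, H0) → match; 1× S (H0) → no; 4× C (H3) → no; 1× N (H0) → no; 1× N (H1) → no; 1× C (H1) → no; 1× O (H0) → no.
That gives 4 matching atoms.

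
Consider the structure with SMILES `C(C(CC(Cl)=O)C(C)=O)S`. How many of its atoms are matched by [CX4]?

The query [CX4] means: C with X4: aliphatic carbon with exactly 4 total connections (bonds + H).
Check the 10 heavy atoms by environment: 4× C (X4) → match; 2× C (X3) → no; 2× O (X1) → no; 1× S (X2) → no; 1× Cl (X1) → no.
That gives 4 matching atoms.

4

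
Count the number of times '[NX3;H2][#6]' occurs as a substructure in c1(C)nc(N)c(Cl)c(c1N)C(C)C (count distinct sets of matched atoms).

[NX3;H2][#6] is the SMARTS for a primary amine: a trivalent nitrogen with two H attached to carbon.
The molecule carries 2 separate instances of a primary amino group (-NH2) meeting every constraint; each maps to a distinct set of atoms, giving 2 matches.

2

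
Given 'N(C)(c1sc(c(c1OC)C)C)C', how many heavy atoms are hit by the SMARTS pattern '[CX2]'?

0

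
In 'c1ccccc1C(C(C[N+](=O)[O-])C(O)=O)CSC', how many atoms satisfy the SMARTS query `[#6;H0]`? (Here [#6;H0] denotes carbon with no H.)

The query [#6;H0] means: any carbon with no attached hydrogen.
Check the 18 heavy atoms by environment: 2× C (H2) → no; 2× C (H1) → no; 1× c (aromatic, H0) → match; 5× c (aromatic, H1) → no; 1× C (H0) → match; 2× O (H0) → no; 1× O (H1) → no; 1× S (H0) → no; 1× C (H3) → no; 1× N (charge +1, H0) → no; 1× O (charge -1, H0) → no.
Summing the matching environments: 1 + 1 = 2 matching atoms.

2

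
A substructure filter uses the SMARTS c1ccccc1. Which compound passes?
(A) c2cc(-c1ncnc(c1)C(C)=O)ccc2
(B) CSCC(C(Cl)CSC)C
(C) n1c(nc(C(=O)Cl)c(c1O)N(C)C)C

c1ccccc1 describes six aromatic carbons in a ring (a benzene ring).
(A) contains a phenyl ring, which satisfies every atom and bond constraint.
(B) has a methyl group (-CH3) but no six-membered all-carbon aromatic ring is present.
(C) has a methyl group (-CH3) but no six-membered all-carbon aromatic ring is present.
So the answer is (A).

A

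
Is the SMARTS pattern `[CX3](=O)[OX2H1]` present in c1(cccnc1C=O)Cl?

No

The pattern [CX3](=O)[OX2H1] describes an sp2 carbon double-bonded to O and single-bonded to an -OH oxygen — a carboxylic acid.
The closest candidate here is an aldehyde (-CHO), but there is no singly-bonded oxygen on the carbonyl carbon. No other fragment satisfies the full query, so there is no match.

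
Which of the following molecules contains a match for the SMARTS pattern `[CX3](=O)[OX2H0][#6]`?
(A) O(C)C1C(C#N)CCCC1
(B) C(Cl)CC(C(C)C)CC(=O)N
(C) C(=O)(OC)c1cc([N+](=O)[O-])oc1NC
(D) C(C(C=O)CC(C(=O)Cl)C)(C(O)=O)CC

[CX3](=O)[OX2H0][#6] describes a carbonyl carbon bonded to an oxygen that is itself bonded to carbon (no H on that O) (an ester).
(A) has a methoxy ether (-OCH3) but the ether oxygen is not adjacent to a C=O carbon.
(B) has a primary amide (-C(=O)NH2) but the carbonyl is bonded to N, not to an O-C linkage.
(C) contains a methyl-ester group (-C(=O)OCH3), which satisfies every atom and bond constraint.
(D) has a carboxylic acid group (-C(=O)OH) but the singly-bonded O carries H (OX2H1, not H0).
So the answer is (C).

C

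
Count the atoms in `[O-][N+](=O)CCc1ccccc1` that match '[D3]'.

2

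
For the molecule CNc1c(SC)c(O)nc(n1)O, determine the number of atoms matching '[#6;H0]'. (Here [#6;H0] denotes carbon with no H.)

4

The query [#6;H0] means: any carbon with no attached hydrogen.
Check the 12 heavy atoms by environment: 2× n (aromatic, H0) → no; 4× c (aromatic, H0) → match; 1× N (H1) → no; 2× C (H3) → no; 2× O (H1) → no; 1× S (H0) → no.
That gives 4 matching atoms.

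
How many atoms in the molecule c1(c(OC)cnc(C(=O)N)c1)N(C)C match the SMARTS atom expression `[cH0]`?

Check the 14 heavy atoms by environment: 1× n (aromatic, H0) → no; 2× c (aromatic, H1) → no; 3× c (aromatic, H0) → match; 1× N (H0) → no; 3× C (H3) → no; 1× C (H0) → no; 2× O (H0) → no; 1× N (H2) → no.
That gives 3 matching atoms.

3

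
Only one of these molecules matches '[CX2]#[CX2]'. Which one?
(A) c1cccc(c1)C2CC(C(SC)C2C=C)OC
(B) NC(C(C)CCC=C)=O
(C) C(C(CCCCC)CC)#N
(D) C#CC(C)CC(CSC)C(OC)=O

D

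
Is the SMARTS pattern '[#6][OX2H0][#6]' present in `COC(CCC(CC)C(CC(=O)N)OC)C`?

Yes

The pattern [#6][OX2H0][#6] describes an aliphatic oxygen bridging two carbons with no H on the oxygen — an ether.
The molecule carries a methoxy ether (-OCH3), whose atoms satisfy every constraint of the query, so the pattern matches.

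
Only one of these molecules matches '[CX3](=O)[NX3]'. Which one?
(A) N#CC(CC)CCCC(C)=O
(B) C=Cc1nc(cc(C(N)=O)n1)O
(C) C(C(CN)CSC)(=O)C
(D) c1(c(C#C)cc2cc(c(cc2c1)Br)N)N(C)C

B

[CX3](=O)[NX3] describes a carbonyl carbon bonded to a trivalent nitrogen (an amide).
(A) has a nitrile (-C#N) but the nitrile N is NX1 (triple-bonded), not NX3.
(B) contains a primary amide (-C(=O)NH2), which satisfies every atom and bond constraint.
(C) has a primary amino group (-NH2) but the -NH2 is not attached to a carbonyl carbon.
(D) has a primary amino group (-NH2) but the -NH2 is not attached to a carbonyl carbon.
So the answer is (B).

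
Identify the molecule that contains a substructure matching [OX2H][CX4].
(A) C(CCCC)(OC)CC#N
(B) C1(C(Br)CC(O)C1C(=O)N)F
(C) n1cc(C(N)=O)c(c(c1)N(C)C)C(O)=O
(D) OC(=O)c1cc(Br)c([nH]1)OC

B

[OX2H][CX4] describes a hydroxyl oxygen bound to an sp3 (X4) carbon (an aliphatic alcohol).
(A) has a methoxy ether (-OCH3) but the oxygen has H0 (ether), not H1.
(B) contains a hydroxyl group (-OH), which satisfies every atom and bond constraint.
(C) has a carboxylic acid group (-C(=O)OH) but the -OH is on a CX3 carbonyl carbon, not a CX4 carbon.
(D) has a methoxy ether (-OCH3) but the oxygen has H0 (ether), not H1.
So the answer is (B).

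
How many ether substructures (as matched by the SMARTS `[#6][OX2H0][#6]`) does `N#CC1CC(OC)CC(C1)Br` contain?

1

[#6][OX2H0][#6] is the SMARTS for an ether: an aliphatic oxygen bridging two carbons with no H on the oxygen.
Exactly one fragment in the molecule meets all constraints, giving 1 match.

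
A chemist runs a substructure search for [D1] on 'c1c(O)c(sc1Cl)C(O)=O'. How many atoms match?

4

Check the 10 heavy atoms by environment: 1× s (aromatic, D2) → no; 3× c (aromatic, D3) → no; 1× c (aromatic, D2) → no; 1× Cl (D1) → match; 1× C (D3) → no; 3× O (D1) → match.
Summing the matching environments: 1 + 3 = 4 matching atoms.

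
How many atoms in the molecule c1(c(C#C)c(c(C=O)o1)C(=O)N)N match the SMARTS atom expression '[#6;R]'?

4

Check the 13 heavy atoms by environment: 1× o (aromatic, in 5-ring) → no; 4× c (aromatic, in 5-ring) → match; 4× C (acyclic) → no; 2× O (acyclic) → no; 2× N (acyclic) → no.
That gives 4 matching atoms.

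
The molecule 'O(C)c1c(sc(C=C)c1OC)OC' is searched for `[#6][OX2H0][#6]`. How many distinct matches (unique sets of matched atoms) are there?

[#6][OX2H0][#6] is the SMARTS for an ether: an aliphatic oxygen bridging two carbons with no H on the oxygen.
The molecule carries 3 separate instances of a methoxy ether (-OCH3) meeting every constraint; each maps to a distinct set of atoms, giving 3 matches.

3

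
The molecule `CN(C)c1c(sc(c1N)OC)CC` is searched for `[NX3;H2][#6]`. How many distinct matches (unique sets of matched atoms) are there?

1

[NX3;H2][#6] is the SMARTS for a primary amine: a trivalent nitrogen with two H attached to carbon.
Exactly one fragment in the molecule meets all constraints, giving 1 match.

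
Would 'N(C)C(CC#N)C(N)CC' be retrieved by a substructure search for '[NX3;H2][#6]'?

The pattern [NX3;H2][#6] describes a trivalent nitrogen with two H attached to carbon — a primary amine.
The molecule carries a primary amino group (-NH2), whose atoms satisfy every constraint of the query, so the pattern matches.

Yes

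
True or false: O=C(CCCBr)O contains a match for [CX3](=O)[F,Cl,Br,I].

False

The pattern [CX3](=O)[F,Cl,Br,I] describes a carbonyl carbon bonded to a halogen — an acyl halide.
The closest candidate here is a carboxylic acid group (-C(=O)OH), but the carbonyl is bonded to -OH, not to a halogen. No other fragment satisfies the full query, so there is no match.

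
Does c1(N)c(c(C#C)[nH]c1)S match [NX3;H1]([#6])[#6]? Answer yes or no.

No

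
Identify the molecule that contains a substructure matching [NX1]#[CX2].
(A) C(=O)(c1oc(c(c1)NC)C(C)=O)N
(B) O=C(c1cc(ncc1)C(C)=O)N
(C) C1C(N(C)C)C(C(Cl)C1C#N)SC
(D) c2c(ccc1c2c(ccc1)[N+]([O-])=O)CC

[NX1]#[CX2] describes a nitrogen triple-bonded to a two-connected carbon (a nitrile).
(A) has a primary amide (-C(=O)NH2) but the nitrogen is NX3, not NX1.
(B) has a primary amide (-C(=O)NH2) but the nitrogen is NX3, not NX1.
(C) contains a nitrile (-C#N), which satisfies every atom and bond constraint.
(D) has a nitro group (-[N+](=O)[O-]) but there is no C#N triple bond.
So the answer is (C).

C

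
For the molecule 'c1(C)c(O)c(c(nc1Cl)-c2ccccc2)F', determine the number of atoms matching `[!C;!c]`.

4

Check the 16 heavy atoms by environment: 1× n (aromatic) → match; 11× c (aromatic) → no; 1× F → match; 1× Cl → match; 1× O → match; 1× C → no.
Summing the matching environments: 1 + 1 + 1 + 1 = 4 matching atoms.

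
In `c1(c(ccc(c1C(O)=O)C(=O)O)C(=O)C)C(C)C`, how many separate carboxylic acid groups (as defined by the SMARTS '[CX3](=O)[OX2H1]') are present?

2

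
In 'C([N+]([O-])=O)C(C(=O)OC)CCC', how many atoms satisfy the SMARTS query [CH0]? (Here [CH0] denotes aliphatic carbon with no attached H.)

1

Check the 12 heavy atoms by environment: 3× C (H2) → no; 1× C (H1) → no; 1× N (charge +1, H0) → no; 1× O (charge -1, H0) → no; 3× O (H0) → no; 2× C (H3) → no; 1× C (H0) → match.
That gives 1 matching atom.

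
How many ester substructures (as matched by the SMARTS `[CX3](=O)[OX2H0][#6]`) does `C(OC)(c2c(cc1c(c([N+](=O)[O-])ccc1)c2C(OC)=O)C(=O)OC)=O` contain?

3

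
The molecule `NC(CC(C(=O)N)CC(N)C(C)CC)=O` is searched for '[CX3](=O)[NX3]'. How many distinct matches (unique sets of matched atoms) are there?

[CX3](=O)[NX3] is the SMARTS for an amide: a carbonyl carbon bonded to a trivalent nitrogen.
The molecule carries 2 separate instances of a primary amide (-C(=O)NH2) meeting every constraint; each maps to a distinct set of atoms, giving 2 matches.

2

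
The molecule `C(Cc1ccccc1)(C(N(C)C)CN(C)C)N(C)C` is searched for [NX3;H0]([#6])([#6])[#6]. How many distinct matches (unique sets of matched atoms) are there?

[NX3;H0]([#6])([#6])[#6] is the SMARTS for a tertiary amine: a trivalent nitrogen with no H, bonded to three carbons.
The molecule carries 3 separate instances of a dimethylamino group (-N(CH3)2) meeting every constraint; each maps to a distinct set of atoms, giving 3 matches.

3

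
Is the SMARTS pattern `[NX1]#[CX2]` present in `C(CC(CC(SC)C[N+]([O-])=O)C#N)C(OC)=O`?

Yes

The pattern [NX1]#[CX2] describes a nitrogen triple-bonded to a two-connected carbon — a nitrile.
The molecule carries a nitrile (-C#N), whose atoms satisfy every constraint of the query, so the pattern matches.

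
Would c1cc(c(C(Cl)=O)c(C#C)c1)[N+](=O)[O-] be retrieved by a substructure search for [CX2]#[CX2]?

The pattern [CX2]#[CX2] describes a carbon-carbon triple bond — an alkyne.
The molecule carries an ethynyl group (-C#CH), whose atoms satisfy every constraint of the query, so the pattern matches.

Yes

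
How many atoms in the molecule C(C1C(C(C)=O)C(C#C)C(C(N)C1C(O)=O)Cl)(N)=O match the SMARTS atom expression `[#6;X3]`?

3

The query [#6;X3] means: any carbon (aromatic or not) with three total connections.
Check the 19 heavy atoms by environment: 7× C (X4) → no; 1× Cl (X1) → no; 3× C (X3) → match; 3× O (X1) → no; 2× N (X3) → no; 1× O (X2) → no; 2× C (X2) → no.
That gives 3 matching atoms.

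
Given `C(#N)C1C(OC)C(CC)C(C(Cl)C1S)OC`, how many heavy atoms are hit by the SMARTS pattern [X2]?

The query [X2] means: any atom with exactly two total connections (bonds + H).
Check the 16 heavy atoms by environment: 10× C (X4) → no; 2× O (X2) → match; 1× C (X2) → match; 1× N (X1) → no; 1× Cl (X1) → no; 1× S (X2) → match.
Summing the matching environments: 2 + 1 + 1 = 4 matching atoms.

4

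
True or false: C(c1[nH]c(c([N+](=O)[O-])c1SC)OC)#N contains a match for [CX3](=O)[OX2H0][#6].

False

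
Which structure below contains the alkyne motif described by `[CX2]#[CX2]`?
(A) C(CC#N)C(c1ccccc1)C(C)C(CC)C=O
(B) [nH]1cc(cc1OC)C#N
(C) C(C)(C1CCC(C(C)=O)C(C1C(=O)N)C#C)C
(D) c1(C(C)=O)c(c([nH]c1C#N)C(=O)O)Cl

C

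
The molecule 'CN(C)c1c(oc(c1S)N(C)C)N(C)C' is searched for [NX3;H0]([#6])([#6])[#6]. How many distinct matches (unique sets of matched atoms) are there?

3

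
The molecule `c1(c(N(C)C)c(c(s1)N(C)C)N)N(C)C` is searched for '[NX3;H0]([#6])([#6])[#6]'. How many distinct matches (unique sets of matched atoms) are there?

3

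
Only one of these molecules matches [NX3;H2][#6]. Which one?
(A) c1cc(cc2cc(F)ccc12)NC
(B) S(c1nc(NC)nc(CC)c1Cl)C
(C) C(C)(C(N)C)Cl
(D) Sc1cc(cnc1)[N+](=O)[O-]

[NX3;H2][#6] describes a trivalent nitrogen with two H attached to carbon (a primary amine).
(A) has an N-methylamino group (-NHCH3) but the nitrogen bears two carbons and only one H (H1), not H2.
(B) has an N-methylamino group (-NHCH3) but the nitrogen bears two carbons and only one H (H1), not H2.
(C) contains a primary amino group (-NH2), which satisfies every atom and bond constraint.
(D) has a nitro group (-[N+](=O)[O-]) but the nitrogen is [N+] with no H, not NX3H2.
So the answer is (C).

C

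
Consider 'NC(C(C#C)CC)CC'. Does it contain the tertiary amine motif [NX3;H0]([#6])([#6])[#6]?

No

The pattern [NX3;H0]([#6])([#6])[#6] describes a trivalent nitrogen with no H, bonded to three carbons — a tertiary amine.
The closest candidate here is a primary amino group (-NH2), but the nitrogen has H2, not H0 with three carbons. No other fragment satisfies the full query, so there is no match.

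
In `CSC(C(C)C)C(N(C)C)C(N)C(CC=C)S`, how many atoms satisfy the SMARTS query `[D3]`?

6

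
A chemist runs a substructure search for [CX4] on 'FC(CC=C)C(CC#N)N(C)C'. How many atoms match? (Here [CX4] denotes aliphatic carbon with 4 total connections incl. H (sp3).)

Check the 12 heavy atoms by environment: 6× C (X4) → match; 2× C (X3) → no; 1× C (X2) → no; 1× N (X1) → no; 1× N (X3) → no; 1× F (X1) → no.
That gives 6 matching atoms.

6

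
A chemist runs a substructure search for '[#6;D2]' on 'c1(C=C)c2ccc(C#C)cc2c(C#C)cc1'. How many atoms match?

8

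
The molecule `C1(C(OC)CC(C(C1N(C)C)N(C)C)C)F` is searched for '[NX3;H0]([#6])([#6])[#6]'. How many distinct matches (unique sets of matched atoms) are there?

2

[NX3;H0]([#6])([#6])[#6] is the SMARTS for a tertiary amine: a trivalent nitrogen with no H, bonded to three carbons.
The molecule carries 2 separate instances of a dimethylamino group (-N(CH3)2) meeting every constraint; each maps to a distinct set of atoms, giving 2 matches.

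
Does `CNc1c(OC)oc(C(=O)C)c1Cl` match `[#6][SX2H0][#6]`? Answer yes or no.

No

The pattern [#6][SX2H0][#6] describes an aliphatic sulfur bridging two carbons with no H on the sulfur — a thioether.
The closest candidate here is a methoxy ether (-OCH3), but the bridging atom is O, not S. No other fragment satisfies the full query, so there is no match.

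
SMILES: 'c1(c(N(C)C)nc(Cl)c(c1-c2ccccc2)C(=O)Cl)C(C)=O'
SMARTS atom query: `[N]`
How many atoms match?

The query [N] means: uppercase N matches aliphatic (non-aromatic) nitrogen only.
Check the 22 heavy atoms by environment: 1× n (aromatic) → no; 11× c (aromatic) → no; 5× C → no; 2× O → no; 2× Cl → no; 1× N → match.
That gives 1 matching atom.

1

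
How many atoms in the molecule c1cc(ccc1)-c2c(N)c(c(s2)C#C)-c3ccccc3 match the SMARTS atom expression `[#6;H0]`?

7

The query [#6;H0] means: any carbon with no attached hydrogen.
Check the 20 heavy atoms by environment: 1× s (aromatic, H0) → no; 6× c (aromatic, H0) → match; 10× c (aromatic, H1) → no; 1× C (H0) → match; 1× C (H1) → no; 1× N (H2) → no.
Summing the matching environments: 6 + 1 = 7 matching atoms.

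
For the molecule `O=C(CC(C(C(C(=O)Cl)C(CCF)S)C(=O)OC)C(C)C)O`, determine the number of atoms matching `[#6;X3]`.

Check the 22 heavy atoms by environment: 11× C (X4) → no; 1× S (X2) → no; 3× C (X3) → match; 3× O (X1) → no; 2× O (X2) → no; 1× F (X1) → no; 1× Cl (X1) → no.
That gives 3 matching atoms.

3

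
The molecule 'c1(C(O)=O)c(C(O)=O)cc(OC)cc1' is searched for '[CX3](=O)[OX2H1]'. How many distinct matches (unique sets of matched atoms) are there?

2

[CX3](=O)[OX2H1] is the SMARTS for a carboxylic acid: an sp2 carbon double-bonded to O and single-bonded to an -OH oxygen.
The molecule carries 2 separate instances of a carboxylic acid group (-C(=O)OH) meeting every constraint; each maps to a distinct set of atoms, giving 2 matches.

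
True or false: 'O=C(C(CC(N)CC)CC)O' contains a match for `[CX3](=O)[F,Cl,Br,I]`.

False

The pattern [CX3](=O)[F,Cl,Br,I] describes a carbonyl carbon bonded to a halogen — an acyl halide.
The closest candidate here is a carboxylic acid group (-C(=O)OH), but the carbonyl is bonded to -OH, not to a halogen. No other fragment satisfies the full query, so there is no match.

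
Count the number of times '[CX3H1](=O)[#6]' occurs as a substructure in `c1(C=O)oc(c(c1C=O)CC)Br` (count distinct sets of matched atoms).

2

[CX3H1](=O)[#6] is the SMARTS for an aldehyde: an sp2 carbon with one H, double-bonded to O and single-bonded to carbon.
The molecule carries 2 separate instances of an aldehyde (-CHO) meeting every constraint; each maps to a distinct set of atoms, giving 2 matches.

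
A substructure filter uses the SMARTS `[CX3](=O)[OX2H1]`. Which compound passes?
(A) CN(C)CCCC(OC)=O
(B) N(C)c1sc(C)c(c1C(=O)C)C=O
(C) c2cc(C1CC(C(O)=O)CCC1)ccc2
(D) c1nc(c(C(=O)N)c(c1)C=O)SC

[CX3](=O)[OX2H1] describes an sp2 carbon double-bonded to O and single-bonded to an -OH oxygen (a carboxylic acid).
(A) has a methyl-ester group (-C(=O)OCH3) but the singly-bonded O has no H (OX2H0, not OX2H1).
(B) has an aldehyde (-CHO) but there is no singly-bonded oxygen on the carbonyl carbon.
(C) contains a carboxylic acid group (-C(=O)OH), which satisfies every atom and bond constraint.
(D) has a primary amide (-C(=O)NH2) but the carbonyl is bonded to N, not to an -OH oxygen.
So the answer is (C).

C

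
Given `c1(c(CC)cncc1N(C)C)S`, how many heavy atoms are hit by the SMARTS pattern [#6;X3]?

5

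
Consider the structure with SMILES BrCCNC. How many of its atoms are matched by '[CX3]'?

Check the 5 heavy atoms by environment: 3× C (X4) → no; 1× Br (X1) → no; 1× N (X3) → no.
No environment satisfies the query, so 0 matching atoms.

0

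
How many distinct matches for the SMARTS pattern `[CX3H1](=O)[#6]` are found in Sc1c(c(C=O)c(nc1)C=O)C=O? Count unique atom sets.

3

[CX3H1](=O)[#6] is the SMARTS for an aldehyde: an sp2 carbon with one H, double-bonded to O and single-bonded to carbon.
The molecule carries 3 separate instances of an aldehyde (-CHO) meeting every constraint; each maps to a distinct set of atoms, giving 3 matches.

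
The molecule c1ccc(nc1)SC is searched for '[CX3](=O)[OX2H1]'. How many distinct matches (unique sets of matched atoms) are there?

0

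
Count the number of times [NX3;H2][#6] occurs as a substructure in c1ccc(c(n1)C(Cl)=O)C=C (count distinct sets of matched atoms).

0

[NX3;H2][#6] is the SMARTS for a primary amine: a trivalent nitrogen with two H attached to carbon.
No fragment in the molecule satisfies every constraint, giving 0 matches.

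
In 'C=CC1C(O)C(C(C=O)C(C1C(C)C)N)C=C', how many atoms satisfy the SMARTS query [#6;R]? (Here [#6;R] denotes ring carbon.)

6

The query [#6;R] means: carbon that is part of a ring.
Check the 17 heavy atoms by environment: 6× C (in 6-ring) → match; 8× C (acyclic) → no; 2× O (acyclic) → no; 1× N (acyclic) → no.
That gives 6 matching atoms.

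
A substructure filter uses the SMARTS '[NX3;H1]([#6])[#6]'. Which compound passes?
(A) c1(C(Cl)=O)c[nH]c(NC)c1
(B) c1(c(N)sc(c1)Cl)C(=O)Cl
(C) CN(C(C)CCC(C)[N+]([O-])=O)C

A

[NX3;H1]([#6])[#6] describes a trivalent nitrogen with one H, bonded to two carbons (a secondary amine).
(A) contains an N-methylamino group (-NHCH3), which satisfies every atom and bond constraint.
(B) has a primary amino group (-NH2) but the nitrogen has H2 and only one carbon neighbour.
(C) has a dimethylamino group (-N(CH3)2) but the nitrogen has H0, not H1.
So the answer is (A).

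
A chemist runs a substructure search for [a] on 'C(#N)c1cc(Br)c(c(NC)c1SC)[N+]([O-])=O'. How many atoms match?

6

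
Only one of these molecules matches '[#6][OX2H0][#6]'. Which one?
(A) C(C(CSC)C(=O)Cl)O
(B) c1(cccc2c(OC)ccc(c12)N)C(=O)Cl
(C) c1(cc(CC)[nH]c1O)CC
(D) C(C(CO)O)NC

[#6][OX2H0][#6] describes an aliphatic oxygen bridging two carbons with no H on the oxygen (an ether).
(A) has a hydroxyl group (-OH) but the oxygen has H1, not H0 bridging two carbons.
(B) contains a methoxy ether (-OCH3), which satisfies every atom and bond constraint.
(C) has a hydroxyl group (-OH) but the oxygen has H1, not H0 bridging two carbons.
(D) has a hydroxyl group (-OH) but the oxygen has H1, not H0 bridging two carbons.
So the answer is (B).

B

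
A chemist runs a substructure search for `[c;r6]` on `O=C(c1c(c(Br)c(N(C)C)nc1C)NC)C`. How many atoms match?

5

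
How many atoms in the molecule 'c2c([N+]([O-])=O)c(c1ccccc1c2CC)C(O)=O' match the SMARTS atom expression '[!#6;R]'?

0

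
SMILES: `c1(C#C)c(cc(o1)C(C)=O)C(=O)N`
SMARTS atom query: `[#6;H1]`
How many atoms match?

2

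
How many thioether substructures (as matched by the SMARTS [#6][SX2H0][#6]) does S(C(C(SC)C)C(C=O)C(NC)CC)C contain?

2

[#6][SX2H0][#6] is the SMARTS for a thioether: an aliphatic sulfur bridging two carbons with no H on the sulfur.
The molecule carries 2 separate instances of a methylthio ether (-SCH3) meeting every constraint; each maps to a distinct set of atoms, giving 2 matches.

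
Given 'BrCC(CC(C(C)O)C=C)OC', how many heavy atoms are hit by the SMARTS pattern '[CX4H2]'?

Check the 12 heavy atoms by environment: 2× C (H2, X4) → match; 3× C (H1, X4) → no; 2× C (H3, X4) → no; 1× Br (H0, X1) → no; 1× O (H1, X2) → no; 1× C (H1, X3) → no; 1× C (H2, X3) → no; 1× O (H0, X2) → no.
That gives 2 matching atoms.

2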